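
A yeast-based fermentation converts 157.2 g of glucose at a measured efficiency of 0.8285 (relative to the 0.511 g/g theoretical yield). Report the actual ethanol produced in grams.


Actual ethanol: m = 0.511 * 157.2 * 0.8285
m = 66.5527 g

66.5527 g


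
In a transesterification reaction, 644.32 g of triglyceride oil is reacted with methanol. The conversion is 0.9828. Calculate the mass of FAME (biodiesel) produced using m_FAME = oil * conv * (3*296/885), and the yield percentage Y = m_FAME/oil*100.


m_FAME = oil * conv * (3 * 296 / 885) = oil * conv * (888/885)
= 644.32 * 0.9828 * 888 / 885
= 635.3843 g
Y = m_FAME / oil * 100 = conv * (888/885) * 100
= 0.9828 * 888 / 885 * 100
= 98.61%

635.3843 g FAME; Y = 98.61%


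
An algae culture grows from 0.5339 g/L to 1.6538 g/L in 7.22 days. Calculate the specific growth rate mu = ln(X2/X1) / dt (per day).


mu = ln(X2/X1) / dt
= ln(1.6538/0.5339) / 7.22
= 0.1566 per day

0.1566 per day


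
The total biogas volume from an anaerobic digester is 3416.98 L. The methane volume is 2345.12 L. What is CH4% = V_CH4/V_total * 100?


CH4% = V_CH4 / V_total * 100
= 2345.12 / 3416.98 * 100
= 68.6314%

68.6314%


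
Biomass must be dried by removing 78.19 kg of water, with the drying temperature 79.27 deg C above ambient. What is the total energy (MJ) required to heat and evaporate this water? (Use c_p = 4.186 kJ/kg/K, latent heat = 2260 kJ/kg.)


E = m_water * (4.186 * dT + 2260) / 1000
= 78.19 * (4.186 * 79.27 + 2260) / 1000
= 202.6547 MJ

202.6547 MJ


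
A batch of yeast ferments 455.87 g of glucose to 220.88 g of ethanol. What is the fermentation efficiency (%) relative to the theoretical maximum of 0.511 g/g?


Fermentation efficiency = (actual / (0.511 * glucose)) * 100
= (220.88 / (0.511 * 455.87)) * 100
= 94.8188%

94.8188%


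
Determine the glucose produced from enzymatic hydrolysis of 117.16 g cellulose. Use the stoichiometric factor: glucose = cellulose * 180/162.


glucose = cellulose * 180/162
= 117.16 * 180/162
= 130.1778 g

130.1778 g


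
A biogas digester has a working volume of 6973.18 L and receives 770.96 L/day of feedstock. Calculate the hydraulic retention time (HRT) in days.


HRT = V / Q
= 6973.18 / 770.96
= 9.0448 days

9.0448 days


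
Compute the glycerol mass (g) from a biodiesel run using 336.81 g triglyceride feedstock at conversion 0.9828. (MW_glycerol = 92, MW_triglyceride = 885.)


glycerol = oil * conv * (92/885)
= 336.81 * 0.9828 * 92 / 885
= 34.4108 g

34.4108 g


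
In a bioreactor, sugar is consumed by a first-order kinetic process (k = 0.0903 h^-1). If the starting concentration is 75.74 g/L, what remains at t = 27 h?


S = S0 * exp(-k * t)
S = 75.74 * exp(-0.0903 * 27)
S = 6.6141 g/L

6.6141 g/L


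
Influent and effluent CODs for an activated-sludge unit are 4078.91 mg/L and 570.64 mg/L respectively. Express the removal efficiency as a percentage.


eta = (COD_in - COD_out) / COD_in * 100
= (4078.91 - 570.64) / 4078.91 * 100
= 86.0100%

86.0100%


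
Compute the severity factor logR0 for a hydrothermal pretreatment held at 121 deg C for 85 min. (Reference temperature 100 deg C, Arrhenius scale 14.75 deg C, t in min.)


logR0 = log10(t * exp((T - 100) / 14.75))
= log10(85 * exp((121 - 100) / 14.75))
= 2.5477

2.5477


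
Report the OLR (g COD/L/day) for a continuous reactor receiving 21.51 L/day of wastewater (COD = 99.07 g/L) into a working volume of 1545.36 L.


OLR = Q * S / V
= 21.51 * 99.07 / 1545.36
= 1.3790 g/L/day

1.3790 g/L/day


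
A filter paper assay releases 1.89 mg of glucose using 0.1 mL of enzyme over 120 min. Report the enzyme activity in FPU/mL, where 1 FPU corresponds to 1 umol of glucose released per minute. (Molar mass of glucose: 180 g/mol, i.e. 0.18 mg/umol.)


Activity = glucose_mg / (0.18 mg/umol * V_mL * t_min)
= 1.89 / (0.18 * 0.1 * 120)
= 0.8750 FPU/mL

0.8750 FPU/mL


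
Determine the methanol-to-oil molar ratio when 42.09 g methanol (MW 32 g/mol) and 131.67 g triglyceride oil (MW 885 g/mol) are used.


Molar ratio = n_MeOH / n_oil = (MeOH/32) / (oil/885) = (MeOH * 885) / (32 * oil)
= (42.09 * 885) / (32 * 131.67)
= 8.8407

8.8407


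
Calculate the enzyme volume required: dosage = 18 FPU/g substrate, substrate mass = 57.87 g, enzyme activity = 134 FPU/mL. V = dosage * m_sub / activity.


V = dosage * m_sub / activity
V = 18 * 57.87 / 134
V = 7.7736 mL

7.7736 mL


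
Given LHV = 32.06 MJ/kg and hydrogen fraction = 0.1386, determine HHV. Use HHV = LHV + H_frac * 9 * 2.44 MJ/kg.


HHV = LHV + H_frac * 9 * 2.44
= 32.06 + 0.1386 * 9 * 2.44
= 35.1037 MJ/kg

35.1037 MJ/kg


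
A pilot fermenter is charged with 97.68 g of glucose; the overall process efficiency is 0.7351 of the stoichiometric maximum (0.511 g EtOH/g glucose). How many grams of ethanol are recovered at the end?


Actual ethanol: m = 0.511 * 97.68 * 0.7351
m = 36.6921 g

36.6921 g


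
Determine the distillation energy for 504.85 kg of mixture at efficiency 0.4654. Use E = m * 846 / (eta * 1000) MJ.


E = m * 846 / (eta * 1000)
= 504.85 * 846 / (0.4654 * 1000)
= 917.7119 MJ

917.7119 MJ


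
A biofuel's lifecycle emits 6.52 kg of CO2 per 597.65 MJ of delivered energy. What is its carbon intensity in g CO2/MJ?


CI = CO2 * 1000 / E
= 6.52 * 1000 / 597.65
= 10.9094 g CO2/MJ

10.9094 g CO2/MJ


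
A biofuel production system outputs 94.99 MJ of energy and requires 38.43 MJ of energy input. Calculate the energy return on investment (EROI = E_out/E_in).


EROI = E_out / E_in
= 94.99 / 38.43
= 2.4718

2.4718


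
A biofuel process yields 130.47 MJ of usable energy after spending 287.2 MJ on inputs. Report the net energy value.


NEV = E_out - E_in
= 130.47 - 287.2
= -156.7300 MJ

-156.7300 MJ


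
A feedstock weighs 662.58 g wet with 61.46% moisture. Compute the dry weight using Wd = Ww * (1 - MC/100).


Wd = Ww * (1 - MC/100)
= 662.58 * (1 - 61.46/100)
= 255.3583 g

255.3583 g


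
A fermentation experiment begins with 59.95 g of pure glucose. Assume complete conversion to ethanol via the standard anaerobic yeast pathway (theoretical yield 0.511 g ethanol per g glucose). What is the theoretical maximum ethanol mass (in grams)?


Theoretical ethanol yield: m_EtOH = 0.511 * m_glucose
m_EtOH = 0.511 * 59.95 = 30.6345 g

30.6345 g


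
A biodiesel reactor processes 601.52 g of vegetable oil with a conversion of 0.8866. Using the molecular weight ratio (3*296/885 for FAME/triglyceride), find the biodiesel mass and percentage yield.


m_FAME = oil * conv * (3 * 296 / 885) = oil * conv * (888/885)
= 601.52 * 0.8866 * 888 / 885
= 535.1155 g
Y = m_FAME / oil * 100 = conv * (888/885) * 100
= 0.8866 * 888 / 885 * 100
= 88.96%

535.1155 g FAME; Y = 88.96%


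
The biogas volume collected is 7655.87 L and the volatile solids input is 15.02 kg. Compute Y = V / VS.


Y = V / VS
= 7655.87 / 15.02
= 509.7117 L/kg VS

509.7117 L/kg VS


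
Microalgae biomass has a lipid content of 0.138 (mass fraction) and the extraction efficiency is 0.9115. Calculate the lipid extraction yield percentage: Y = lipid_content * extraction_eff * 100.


Y = lipid_content * extraction_eff * 100
= 0.138 * 0.9115 * 100
= 12.5787%

12.5787%


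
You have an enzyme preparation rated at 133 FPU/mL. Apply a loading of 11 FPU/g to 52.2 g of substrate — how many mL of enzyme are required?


V = dosage * m_sub / activity
V = 11 * 52.2 / 133
V = 4.3173 mL

4.3173 mL


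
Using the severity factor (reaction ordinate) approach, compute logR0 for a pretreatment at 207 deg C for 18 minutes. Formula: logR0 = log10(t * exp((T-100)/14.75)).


logR0 = log10(t * exp((T - 100) / 14.75))
= log10(18 * exp((207 - 100) / 14.75))
= 4.4057

4.4057


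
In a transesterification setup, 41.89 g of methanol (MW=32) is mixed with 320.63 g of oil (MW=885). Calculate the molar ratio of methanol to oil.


Molar ratio = n_MeOH / n_oil = (MeOH/32) / (oil/885) = (MeOH * 885) / (32 * oil)
= (41.89 * 885) / (32 * 320.63)
= 3.6133

3.6133


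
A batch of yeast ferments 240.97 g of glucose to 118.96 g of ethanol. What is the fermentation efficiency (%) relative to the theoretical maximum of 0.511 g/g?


Fermentation efficiency = (actual / (0.511 * glucose)) * 100
= (118.96 / (0.511 * 240.97)) * 100
= 96.6089%

96.6089%


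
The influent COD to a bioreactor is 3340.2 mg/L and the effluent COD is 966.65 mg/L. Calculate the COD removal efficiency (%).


eta = (COD_in - COD_out) / COD_in * 100
= (3340.2 - 966.65) / 3340.2 * 100
= 71.0601%

71.0601%


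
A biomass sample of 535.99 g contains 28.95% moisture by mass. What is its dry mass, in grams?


Wd = Ww * (1 - MC/100)
= 535.99 * (1 - 28.95/100)
= 380.8209 g

380.8209 g


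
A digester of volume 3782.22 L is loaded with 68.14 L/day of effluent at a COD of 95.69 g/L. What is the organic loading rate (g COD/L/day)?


OLR = Q * S / V
= 68.14 * 95.69 / 3782.22
= 1.7239 g/L/day

1.7239 g/L/day


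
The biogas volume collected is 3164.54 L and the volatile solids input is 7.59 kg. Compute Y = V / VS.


Y = V / VS
= 3164.54 / 7.59
= 416.9354 L/kg VS

416.9354 L/kg VS


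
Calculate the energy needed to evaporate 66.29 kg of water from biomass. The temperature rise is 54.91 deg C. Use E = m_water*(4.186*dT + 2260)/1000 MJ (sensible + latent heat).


E = m_water * (4.186 * dT + 2260) / 1000
= 66.29 * (4.186 * 54.91 + 2260) / 1000
= 165.0524 MJ

165.0524 MJ


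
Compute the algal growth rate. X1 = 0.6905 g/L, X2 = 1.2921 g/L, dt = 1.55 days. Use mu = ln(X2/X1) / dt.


mu = ln(X2/X1) / dt
= ln(1.2921/0.6905) / 1.55
= 0.4043 per day

0.4043 per day


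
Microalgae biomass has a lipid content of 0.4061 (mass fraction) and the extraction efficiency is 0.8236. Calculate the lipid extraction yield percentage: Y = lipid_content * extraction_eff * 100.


Y = lipid_content * extraction_eff * 100
= 0.4061 * 0.8236 * 100
= 33.4464%

33.4464%


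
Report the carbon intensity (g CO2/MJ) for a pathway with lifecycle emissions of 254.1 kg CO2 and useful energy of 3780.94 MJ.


CI = CO2 * 1000 / E
= 254.1 * 1000 / 3780.94
= 67.2055 g CO2/MJ

67.2055 g CO2/MJ


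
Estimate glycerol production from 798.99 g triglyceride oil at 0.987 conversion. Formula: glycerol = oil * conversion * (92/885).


glycerol = oil * conv * (92/885)
= 798.99 * 0.987 * 92 / 885
= 81.9791 g

81.9791 g


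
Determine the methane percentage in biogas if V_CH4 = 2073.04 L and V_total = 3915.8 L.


CH4% = V_CH4 / V_total * 100
= 2073.04 / 3915.8 * 100
= 52.9404%

52.9404%


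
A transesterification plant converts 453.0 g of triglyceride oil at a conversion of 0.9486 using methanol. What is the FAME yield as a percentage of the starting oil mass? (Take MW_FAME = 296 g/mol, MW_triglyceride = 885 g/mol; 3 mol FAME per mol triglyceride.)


m_FAME = oil * conv * (3 * 296 / 885) = oil * conv * (888/885)
= 453.0 * 0.9486 * 888 / 885
= 431.1725 g
Y = m_FAME / oil * 100 = conv * (888/885) * 100
= 0.9486 * 888 / 885 * 100
= 95.18%

95.18%


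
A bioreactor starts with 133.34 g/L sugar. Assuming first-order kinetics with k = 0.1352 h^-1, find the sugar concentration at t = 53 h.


S = S0 * exp(-k * t)
S = 133.34 * exp(-0.1352 * 53)
S = 0.1030 g/L

0.1030 g/L


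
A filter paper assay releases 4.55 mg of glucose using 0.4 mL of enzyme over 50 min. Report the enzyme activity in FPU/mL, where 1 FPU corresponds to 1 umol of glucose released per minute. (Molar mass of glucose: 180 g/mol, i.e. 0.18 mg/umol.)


Activity = glucose_mg / (0.18 mg/umol * V_mL * t_min)
= 4.55 / (0.18 * 0.4 * 50)
= 1.2639 FPU/mL

1.2639 FPU/mL


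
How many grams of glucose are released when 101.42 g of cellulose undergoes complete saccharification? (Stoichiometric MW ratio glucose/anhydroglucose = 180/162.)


glucose = cellulose * 180/162
= 101.42 * 180/162
= 112.6889 g

112.6889 g


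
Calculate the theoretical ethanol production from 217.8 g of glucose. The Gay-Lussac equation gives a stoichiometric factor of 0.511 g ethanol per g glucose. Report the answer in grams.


Theoretical ethanol yield: m_EtOH = 0.511 * m_glucose
m_EtOH = 0.511 * 217.8 = 111.2958 g

111.2958 g


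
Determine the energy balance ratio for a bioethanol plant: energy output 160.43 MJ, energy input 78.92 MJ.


EROI = E_out / E_in
= 160.43 / 78.92
= 2.0328

2.0328


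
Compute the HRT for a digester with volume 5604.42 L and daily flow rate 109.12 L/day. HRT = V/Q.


HRT = V / Q
= 5604.42 / 109.12
= 51.3602 days

51.3602 days


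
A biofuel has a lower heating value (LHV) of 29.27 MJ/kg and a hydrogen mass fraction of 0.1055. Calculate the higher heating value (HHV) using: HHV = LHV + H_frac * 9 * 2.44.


HHV = LHV + H_frac * 9 * 2.44
= 29.27 + 0.1055 * 9 * 2.44
= 31.5868 MJ/kg

31.5868 MJ/kg


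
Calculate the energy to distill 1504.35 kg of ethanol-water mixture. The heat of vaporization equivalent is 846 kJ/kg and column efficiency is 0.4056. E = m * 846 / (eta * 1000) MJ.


E = m * 846 / (eta * 1000)
= 1504.35 * 846 / (0.4056 * 1000)
= 3137.7714 MJ

3137.7714 MJ


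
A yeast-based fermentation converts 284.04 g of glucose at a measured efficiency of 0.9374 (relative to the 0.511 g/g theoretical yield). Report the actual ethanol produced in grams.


Actual ethanol: m = 0.511 * 284.04 * 0.9374
m = 136.0584 g

136.0584 g


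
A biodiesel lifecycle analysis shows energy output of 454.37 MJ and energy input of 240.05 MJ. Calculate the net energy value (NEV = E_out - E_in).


NEV = E_out - E_in
= 454.37 - 240.05
= 214.3200 MJ

214.3200 MJ


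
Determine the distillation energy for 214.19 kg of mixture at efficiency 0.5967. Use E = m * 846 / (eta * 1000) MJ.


E = m * 846 / (eta * 1000)
= 214.19 * 846 / (0.5967 * 1000)
= 303.6781 MJ

303.6781 MJ


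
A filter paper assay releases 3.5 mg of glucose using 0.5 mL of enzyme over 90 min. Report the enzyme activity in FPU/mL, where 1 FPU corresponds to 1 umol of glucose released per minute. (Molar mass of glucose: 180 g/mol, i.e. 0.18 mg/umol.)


Activity = glucose_mg / (0.18 mg/umol * V_mL * t_min)
= 3.5 / (0.18 * 0.5 * 90)
= 0.4321 FPU/mL

0.4321 FPU/mL


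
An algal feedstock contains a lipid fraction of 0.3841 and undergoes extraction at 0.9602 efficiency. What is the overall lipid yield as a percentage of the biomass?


Y = lipid_content * extraction_eff * 100
= 0.3841 * 0.9602 * 100
= 36.8813%

36.8813%


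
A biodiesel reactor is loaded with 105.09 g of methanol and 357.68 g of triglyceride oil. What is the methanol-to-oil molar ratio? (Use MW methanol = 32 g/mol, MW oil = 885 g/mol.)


Molar ratio = n_MeOH / n_oil = (MeOH/32) / (oil/885) = (MeOH * 885) / (32 * oil)
= (105.09 * 885) / (32 * 357.68)
= 8.1257

8.1257


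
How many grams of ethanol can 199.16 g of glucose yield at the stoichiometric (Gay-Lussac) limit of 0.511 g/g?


Theoretical ethanol yield: m_EtOH = 0.511 * m_glucose
m_EtOH = 0.511 * 199.16 = 101.7708 g

101.7708 g


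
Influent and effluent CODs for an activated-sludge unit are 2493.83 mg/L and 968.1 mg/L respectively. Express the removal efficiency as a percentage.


eta = (COD_in - COD_out) / COD_in * 100
= (2493.83 - 968.1) / 2493.83 * 100
= 61.1802%

61.1802%


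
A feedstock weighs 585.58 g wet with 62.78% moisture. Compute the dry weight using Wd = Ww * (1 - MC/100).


Wd = Ww * (1 - MC/100)
= 585.58 * (1 - 62.78/100)
= 217.9529 g

217.9529 g


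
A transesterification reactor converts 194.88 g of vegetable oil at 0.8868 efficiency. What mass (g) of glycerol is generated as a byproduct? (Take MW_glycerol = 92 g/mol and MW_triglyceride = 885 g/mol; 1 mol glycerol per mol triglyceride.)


glycerol = oil * conv * (92/885)
= 194.88 * 0.8868 * 92 / 885
= 17.9654 g

17.9654 g


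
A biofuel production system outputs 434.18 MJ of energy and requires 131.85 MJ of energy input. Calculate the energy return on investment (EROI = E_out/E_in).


EROI = E_out / E_in
= 434.18 / 131.85
= 3.2930

3.2930


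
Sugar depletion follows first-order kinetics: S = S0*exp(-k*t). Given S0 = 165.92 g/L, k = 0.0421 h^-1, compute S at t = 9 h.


S = S0 * exp(-k * t)
S = 165.92 * exp(-0.0421 * 9)
S = 113.5912 g/L

113.5912 g/L


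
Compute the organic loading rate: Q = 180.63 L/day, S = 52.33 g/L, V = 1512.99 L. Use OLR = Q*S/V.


OLR = Q * S / V
= 180.63 * 52.33 / 1512.99
= 6.2475 g/L/day

6.2475 g/L/day


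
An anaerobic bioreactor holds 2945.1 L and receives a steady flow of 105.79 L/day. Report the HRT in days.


HRT = V / Q
= 2945.1 / 105.79
= 27.8391 days

27.8391 days


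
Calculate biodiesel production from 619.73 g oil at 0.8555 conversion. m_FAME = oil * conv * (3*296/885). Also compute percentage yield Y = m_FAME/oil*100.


m_FAME = oil * conv * (3 * 296 / 885) = oil * conv * (888/885)
= 619.73 * 0.8555 * 888 / 885
= 531.9762 g
Y = m_FAME / oil * 100 = conv * (888/885) * 100
= 0.8555 * 888 / 885 * 100
= 85.84%

531.9762 g FAME; Y = 85.84%


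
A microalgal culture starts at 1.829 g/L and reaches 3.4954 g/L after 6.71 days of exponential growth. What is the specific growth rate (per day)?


mu = ln(X2/X1) / dt
= ln(3.4954/1.829) / 6.71
= 0.0965 per day

0.0965 per day


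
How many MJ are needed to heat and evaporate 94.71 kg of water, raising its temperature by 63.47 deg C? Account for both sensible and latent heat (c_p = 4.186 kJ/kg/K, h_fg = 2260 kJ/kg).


E = m_water * (4.186 * dT + 2260) / 1000
= 94.71 * (4.186 * 63.47 + 2260) / 1000
= 239.2077 MJ

239.2077 MJ


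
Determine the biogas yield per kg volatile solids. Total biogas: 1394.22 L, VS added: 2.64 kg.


Y = V / VS
= 1394.22 / 2.64
= 528.1136 L/kg VS

528.1136 L/kg VS


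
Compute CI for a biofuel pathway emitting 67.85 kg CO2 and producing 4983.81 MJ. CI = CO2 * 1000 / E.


CI = CO2 * 1000 / E
= 67.85 * 1000 / 4983.81
= 13.6141 g CO2/MJ

13.6141 g CO2/MJ


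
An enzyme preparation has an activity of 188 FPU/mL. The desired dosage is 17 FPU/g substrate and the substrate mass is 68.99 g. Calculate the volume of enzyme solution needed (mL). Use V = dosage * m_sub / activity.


V = dosage * m_sub / activity
V = 17 * 68.99 / 188
V = 6.2385 mL

6.2385 mL


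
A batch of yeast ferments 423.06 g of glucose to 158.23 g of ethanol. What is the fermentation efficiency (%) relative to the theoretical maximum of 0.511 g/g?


Fermentation efficiency = (actual / (0.511 * glucose)) * 100
= (158.23 / (0.511 * 423.06)) * 100
= 73.1924%

73.1924%


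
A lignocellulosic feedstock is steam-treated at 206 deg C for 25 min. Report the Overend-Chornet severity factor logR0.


logR0 = log10(t * exp((T - 100) / 14.75))
= log10(25 * exp((206 - 100) / 14.75))
= 4.5190

4.5190


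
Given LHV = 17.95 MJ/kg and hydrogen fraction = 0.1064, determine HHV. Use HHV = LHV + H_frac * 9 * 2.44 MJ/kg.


HHV = LHV + H_frac * 9 * 2.44
= 17.95 + 0.1064 * 9 * 2.44
= 20.2865 MJ/kg

20.2865 MJ/kg


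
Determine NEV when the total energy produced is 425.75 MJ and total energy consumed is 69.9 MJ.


NEV = E_out - E_in
= 425.75 - 69.9
= 355.8500 MJ

355.8500 MJ


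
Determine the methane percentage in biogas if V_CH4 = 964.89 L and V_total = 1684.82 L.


CH4% = V_CH4 / V_total * 100
= 964.89 / 1684.82 * 100
= 57.2696%

57.2696%


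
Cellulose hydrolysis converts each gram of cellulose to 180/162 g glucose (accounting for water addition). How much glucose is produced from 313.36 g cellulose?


glucose = cellulose * 180/162
= 313.36 * 180/162
= 348.1778 g

348.1778 g


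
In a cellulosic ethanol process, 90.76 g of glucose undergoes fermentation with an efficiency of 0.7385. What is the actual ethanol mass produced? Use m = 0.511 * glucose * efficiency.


Actual ethanol: m = 0.511 * 90.76 * 0.7385
m = 34.2504 g

34.2504 g


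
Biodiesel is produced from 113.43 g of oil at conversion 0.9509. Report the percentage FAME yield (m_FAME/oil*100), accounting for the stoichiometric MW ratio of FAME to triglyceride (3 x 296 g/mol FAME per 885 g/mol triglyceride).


m_FAME = oil * conv * (3 * 296 / 885) = oil * conv * (888/885)
= 113.43 * 0.9509 * 888 / 885
= 108.2262 g
Y = m_FAME / oil * 100 = conv * (888/885) * 100
= 0.9509 * 888 / 885 * 100
= 95.41%

95.41%


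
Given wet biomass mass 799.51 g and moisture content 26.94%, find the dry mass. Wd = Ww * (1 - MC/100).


Wd = Ww * (1 - MC/100)
= 799.51 * (1 - 26.94/100)
= 584.1220 g

584.1220 g


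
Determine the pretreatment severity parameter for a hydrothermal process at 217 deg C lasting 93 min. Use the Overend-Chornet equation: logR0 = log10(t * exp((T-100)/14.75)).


logR0 = log10(t * exp((T - 100) / 14.75))
= log10(93 * exp((217 - 100) / 14.75))
= 5.4134

5.4134


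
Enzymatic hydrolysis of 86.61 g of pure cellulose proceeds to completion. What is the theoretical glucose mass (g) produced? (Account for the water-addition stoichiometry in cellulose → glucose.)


glucose = cellulose * 180/162
= 86.61 * 180/162
= 96.2333 g

96.2333 g


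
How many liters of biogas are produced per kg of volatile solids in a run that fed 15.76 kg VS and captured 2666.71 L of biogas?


Y = V / VS
= 2666.71 / 15.76
= 169.2075 L/kg VS

169.2075 L/kg VS


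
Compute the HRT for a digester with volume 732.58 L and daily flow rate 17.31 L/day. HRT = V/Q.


HRT = V / Q
= 732.58 / 17.31
= 42.3212 days

42.3212 days


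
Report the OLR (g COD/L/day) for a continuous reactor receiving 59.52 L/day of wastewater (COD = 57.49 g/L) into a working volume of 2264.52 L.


OLR = Q * S / V
= 59.52 * 57.49 / 2264.52
= 1.5111 g/L/day

1.5111 g/L/day


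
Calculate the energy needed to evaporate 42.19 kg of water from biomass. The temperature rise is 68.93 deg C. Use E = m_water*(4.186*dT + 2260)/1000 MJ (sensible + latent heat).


E = m_water * (4.186 * dT + 2260) / 1000
= 42.19 * (4.186 * 68.93 + 2260) / 1000
= 107.5229 MJ

107.5229 MJ


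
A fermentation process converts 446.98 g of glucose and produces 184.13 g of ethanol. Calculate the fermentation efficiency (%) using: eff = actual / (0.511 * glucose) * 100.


Fermentation efficiency = (actual / (0.511 * glucose)) * 100
= (184.13 / (0.511 * 446.98)) * 100
= 80.6149%

80.6149%


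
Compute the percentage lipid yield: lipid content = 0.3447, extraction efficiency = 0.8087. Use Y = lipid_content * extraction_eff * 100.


Y = lipid_content * extraction_eff * 100
= 0.3447 * 0.8087 * 100
= 27.8759%

27.8759%


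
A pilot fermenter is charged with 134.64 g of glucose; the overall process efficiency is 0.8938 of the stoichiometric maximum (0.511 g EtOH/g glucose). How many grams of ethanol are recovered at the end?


Actual ethanol: m = 0.511 * 134.64 * 0.8938
m = 61.4944 g

61.4944 g


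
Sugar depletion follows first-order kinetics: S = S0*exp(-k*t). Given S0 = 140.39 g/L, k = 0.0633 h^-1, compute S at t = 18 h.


S = S0 * exp(-k * t)
S = 140.39 * exp(-0.0633 * 18)
S = 44.9263 g/L

44.9263 g/L


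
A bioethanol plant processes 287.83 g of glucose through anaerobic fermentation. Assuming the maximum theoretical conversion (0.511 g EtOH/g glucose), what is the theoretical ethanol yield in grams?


Theoretical ethanol yield: m_EtOH = 0.511 * m_glucose
m_EtOH = 0.511 * 287.83 = 147.0811 g

147.0811 g


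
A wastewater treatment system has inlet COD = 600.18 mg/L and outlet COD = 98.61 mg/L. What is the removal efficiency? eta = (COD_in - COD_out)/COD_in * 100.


eta = (COD_in - COD_out) / COD_in * 100
= (600.18 - 98.61) / 600.18 * 100
= 83.5699%

83.5699%


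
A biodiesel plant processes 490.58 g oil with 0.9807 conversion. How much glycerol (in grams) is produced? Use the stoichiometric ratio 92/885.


glycerol = oil * conv * (92/885)
= 490.58 * 0.9807 * 92 / 885
= 50.0139 g

50.0139 g


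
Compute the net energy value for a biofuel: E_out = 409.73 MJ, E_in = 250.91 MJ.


NEV = E_out - E_in
= 409.73 - 250.91
= 158.8200 MJ

158.8200 MJ


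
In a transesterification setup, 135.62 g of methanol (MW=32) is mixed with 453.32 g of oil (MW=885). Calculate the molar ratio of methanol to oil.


Molar ratio = n_MeOH / n_oil = (MeOH/32) / (oil/885) = (MeOH * 885) / (32 * oil)
= (135.62 * 885) / (32 * 453.32)
= 8.2739

8.2739


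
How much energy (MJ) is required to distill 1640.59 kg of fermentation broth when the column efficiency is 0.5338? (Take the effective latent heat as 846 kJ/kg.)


E = m * 846 / (eta * 1000)
= 1640.59 * 846 / (0.5338 * 1000)
= 2600.1108 MJ

2600.1108 MJ


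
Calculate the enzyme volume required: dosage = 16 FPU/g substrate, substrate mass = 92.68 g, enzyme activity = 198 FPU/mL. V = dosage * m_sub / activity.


V = dosage * m_sub / activity
V = 16 * 92.68 / 198
V = 7.4893 mL

7.4893 mL


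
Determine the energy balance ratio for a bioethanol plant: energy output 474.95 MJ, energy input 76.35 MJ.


EROI = E_out / E_in
= 474.95 / 76.35
= 6.2207

6.2207


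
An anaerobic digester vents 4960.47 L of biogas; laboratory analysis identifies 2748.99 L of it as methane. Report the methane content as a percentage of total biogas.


CH4% = V_CH4 / V_total * 100
= 2748.99 / 4960.47 * 100
= 55.4179%

55.4179%


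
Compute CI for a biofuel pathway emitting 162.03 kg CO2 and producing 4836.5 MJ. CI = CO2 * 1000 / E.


CI = CO2 * 1000 / E
= 162.03 * 1000 / 4836.5
= 33.5015 g CO2/MJ

33.5015 g CO2/MJ


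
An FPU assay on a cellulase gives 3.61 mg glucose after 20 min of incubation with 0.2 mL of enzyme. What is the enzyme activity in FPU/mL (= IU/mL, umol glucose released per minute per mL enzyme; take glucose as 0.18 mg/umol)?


Activity = glucose_mg / (0.18 mg/umol * V_mL * t_min)
= 3.61 / (0.18 * 0.2 * 20)
= 5.0139 FPU/mL

5.0139 FPU/mL


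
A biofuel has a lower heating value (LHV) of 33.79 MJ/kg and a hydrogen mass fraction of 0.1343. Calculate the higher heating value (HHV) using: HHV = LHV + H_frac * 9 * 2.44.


HHV = LHV + H_frac * 9 * 2.44
= 33.79 + 0.1343 * 9 * 2.44
= 36.7392 MJ/kg

36.7392 MJ/kg


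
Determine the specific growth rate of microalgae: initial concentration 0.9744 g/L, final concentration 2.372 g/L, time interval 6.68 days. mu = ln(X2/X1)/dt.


mu = ln(X2/X1) / dt
= ln(2.372/0.9744) / 6.68
= 0.1332 per day

0.1332 per day


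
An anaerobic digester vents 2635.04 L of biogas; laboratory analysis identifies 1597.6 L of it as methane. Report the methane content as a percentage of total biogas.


CH4% = V_CH4 / V_total * 100
= 1597.6 / 2635.04 * 100
= 60.6291%

60.6291%


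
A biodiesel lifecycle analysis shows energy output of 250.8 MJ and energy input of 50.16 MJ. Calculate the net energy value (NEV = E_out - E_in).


NEV = E_out - E_in
= 250.8 - 50.16
= 200.6400 MJ

200.6400 MJ


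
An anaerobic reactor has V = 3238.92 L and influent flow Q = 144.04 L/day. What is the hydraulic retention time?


HRT = V / Q
= 3238.92 / 144.04
= 22.4863 days

22.4863 days


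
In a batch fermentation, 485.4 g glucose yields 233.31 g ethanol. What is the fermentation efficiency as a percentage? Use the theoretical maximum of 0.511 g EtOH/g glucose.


Fermentation efficiency = (actual / (0.511 * glucose)) * 100
= (233.31 / (0.511 * 485.4)) * 100
= 94.0617%

94.0617%


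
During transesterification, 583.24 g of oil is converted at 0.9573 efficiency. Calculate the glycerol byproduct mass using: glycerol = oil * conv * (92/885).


glycerol = oil * conv * (92/885)
= 583.24 * 0.9573 * 92 / 885
= 58.0417 g

58.0417 g


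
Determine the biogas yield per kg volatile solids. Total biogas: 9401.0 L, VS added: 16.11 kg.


Y = V / VS
= 9401.0 / 16.11
= 583.5506 L/kg VS

583.5506 L/kg VS


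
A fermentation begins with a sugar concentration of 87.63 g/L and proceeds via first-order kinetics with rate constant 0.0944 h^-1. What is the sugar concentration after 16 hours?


S = S0 * exp(-k * t)
S = 87.63 * exp(-0.0944 * 16)
S = 19.3506 g/L

19.3506 g/L


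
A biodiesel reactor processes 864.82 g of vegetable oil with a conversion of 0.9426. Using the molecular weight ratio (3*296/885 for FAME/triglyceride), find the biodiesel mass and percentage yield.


m_FAME = oil * conv * (3 * 296 / 885) = oil * conv * (888/885)
= 864.82 * 0.9426 * 888 / 885
= 817.9427 g
Y = m_FAME / oil * 100 = conv * (888/885) * 100
= 0.9426 * 888 / 885 * 100
= 94.58%

817.9427 g FAME; Y = 94.58%


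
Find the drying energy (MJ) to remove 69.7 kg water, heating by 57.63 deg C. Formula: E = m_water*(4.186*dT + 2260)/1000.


E = m_water * (4.186 * dT + 2260) / 1000
= 69.7 * (4.186 * 57.63 + 2260) / 1000
= 174.3364 MJ

174.3364 MJ


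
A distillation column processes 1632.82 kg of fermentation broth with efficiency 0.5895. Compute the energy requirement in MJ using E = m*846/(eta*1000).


E = m * 846 / (eta * 1000)
= 1632.82 * 846 / (0.5895 * 1000)
= 2343.2837 MJ

2343.2837 MJ


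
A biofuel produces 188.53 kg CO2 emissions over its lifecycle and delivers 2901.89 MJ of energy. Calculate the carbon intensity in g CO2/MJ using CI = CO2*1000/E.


CI = CO2 * 1000 / E
= 188.53 * 1000 / 2901.89
= 64.9680 g CO2/MJ

64.9680 g CO2/MJ


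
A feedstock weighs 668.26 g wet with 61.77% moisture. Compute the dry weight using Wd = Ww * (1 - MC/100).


Wd = Ww * (1 - MC/100)
= 668.26 * (1 - 61.77/100)
= 255.4758 g

255.4758 g


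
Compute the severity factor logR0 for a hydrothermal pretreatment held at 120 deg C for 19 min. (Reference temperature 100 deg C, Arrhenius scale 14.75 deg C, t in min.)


logR0 = log10(t * exp((T - 100) / 14.75))
= log10(19 * exp((120 - 100) / 14.75))
= 1.8676

1.8676


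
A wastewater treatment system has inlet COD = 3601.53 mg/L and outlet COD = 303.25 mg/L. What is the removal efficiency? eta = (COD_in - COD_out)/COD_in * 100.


eta = (COD_in - COD_out) / COD_in * 100
= (3601.53 - 303.25) / 3601.53 * 100
= 91.5800%

91.5800%


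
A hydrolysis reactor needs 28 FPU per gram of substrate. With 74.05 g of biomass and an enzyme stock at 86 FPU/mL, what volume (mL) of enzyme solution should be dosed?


V = dosage * m_sub / activity
V = 28 * 74.05 / 86
V = 24.1093 mL

24.1093 mL


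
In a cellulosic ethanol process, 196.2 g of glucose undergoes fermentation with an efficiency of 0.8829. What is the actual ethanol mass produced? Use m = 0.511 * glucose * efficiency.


Actual ethanol: m = 0.511 * 196.2 * 0.8829
m = 88.5180 g

88.5180 g


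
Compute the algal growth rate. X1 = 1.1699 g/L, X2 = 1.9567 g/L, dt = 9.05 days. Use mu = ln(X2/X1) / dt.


mu = ln(X2/X1) / dt
= ln(1.9567/1.1699) / 9.05
= 0.0568 per day

0.0568 per day


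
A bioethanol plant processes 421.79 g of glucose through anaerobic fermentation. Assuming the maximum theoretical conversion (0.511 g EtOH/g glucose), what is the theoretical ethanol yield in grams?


Theoretical ethanol yield: m_EtOH = 0.511 * m_glucose
m_EtOH = 0.511 * 421.79 = 215.5347 g

215.5347 g


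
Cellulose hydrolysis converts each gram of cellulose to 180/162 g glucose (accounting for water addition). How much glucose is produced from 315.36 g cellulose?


glucose = cellulose * 180/162
= 315.36 * 180/162
= 350.4000 g

350.4000 g


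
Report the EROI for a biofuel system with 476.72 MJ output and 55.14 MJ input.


EROI = E_out / E_in
= 476.72 / 55.14
= 8.6456

8.6456


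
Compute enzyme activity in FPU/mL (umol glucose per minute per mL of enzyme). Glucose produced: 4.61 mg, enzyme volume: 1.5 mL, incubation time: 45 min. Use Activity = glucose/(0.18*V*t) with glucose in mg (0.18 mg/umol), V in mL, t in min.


Activity = glucose_mg / (0.18 mg/umol * V_mL * t_min)
= 4.61 / (0.18 * 1.5 * 45)
= 0.3794 FPU/mL

0.3794 FPU/mL


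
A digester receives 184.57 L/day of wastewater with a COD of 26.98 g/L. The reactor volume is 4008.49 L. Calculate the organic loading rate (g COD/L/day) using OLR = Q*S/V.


OLR = Q * S / V
= 184.57 * 26.98 / 4008.49
= 1.2423 g/L/day

1.2423 g/L/day


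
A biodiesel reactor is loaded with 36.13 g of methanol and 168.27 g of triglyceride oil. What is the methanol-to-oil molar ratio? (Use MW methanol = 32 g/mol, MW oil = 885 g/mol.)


Molar ratio = n_MeOH / n_oil = (MeOH/32) / (oil/885) = (MeOH * 885) / (32 * oil)
= (36.13 * 885) / (32 * 168.27)
= 5.9382

5.9382


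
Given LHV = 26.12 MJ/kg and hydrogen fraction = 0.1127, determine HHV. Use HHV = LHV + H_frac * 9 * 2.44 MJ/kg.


HHV = LHV + H_frac * 9 * 2.44
= 26.12 + 0.1127 * 9 * 2.44
= 28.5949 MJ/kg

28.5949 MJ/kg


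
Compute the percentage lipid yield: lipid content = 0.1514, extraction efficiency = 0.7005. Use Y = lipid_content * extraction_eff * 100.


Y = lipid_content * extraction_eff * 100
= 0.1514 * 0.7005 * 100
= 10.6056%

10.6056%


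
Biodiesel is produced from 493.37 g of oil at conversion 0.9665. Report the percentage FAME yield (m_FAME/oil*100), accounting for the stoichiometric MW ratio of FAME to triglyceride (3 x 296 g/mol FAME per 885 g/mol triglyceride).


m_FAME = oil * conv * (3 * 296 / 885) = oil * conv * (888/885)
= 493.37 * 0.9665 * 888 / 885
= 478.4585 g
Y = m_FAME / oil * 100 = conv * (888/885) * 100
= 0.9665 * 888 / 885 * 100
= 96.98%

96.98%


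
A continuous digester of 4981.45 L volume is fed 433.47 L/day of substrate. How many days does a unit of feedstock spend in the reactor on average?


HRT = V / Q
= 4981.45 / 433.47
= 11.4920 days

11.4920 days


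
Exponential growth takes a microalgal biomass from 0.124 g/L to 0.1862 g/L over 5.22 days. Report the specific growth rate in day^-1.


mu = ln(X2/X1) / dt
= ln(0.1862/0.124) / 5.22
= 0.0779 per day

0.0779 per day


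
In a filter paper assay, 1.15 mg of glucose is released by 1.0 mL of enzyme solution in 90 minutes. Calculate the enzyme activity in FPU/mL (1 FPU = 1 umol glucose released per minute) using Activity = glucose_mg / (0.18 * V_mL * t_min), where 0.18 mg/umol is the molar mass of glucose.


Activity = glucose_mg / (0.18 mg/umol * V_mL * t_min)
= 1.15 / (0.18 * 1.0 * 90)
= 0.0710 FPU/mL

0.0710 FPU/mL


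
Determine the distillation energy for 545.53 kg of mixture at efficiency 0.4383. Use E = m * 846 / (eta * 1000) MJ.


E = m * 846 / (eta * 1000)
= 545.53 * 846 / (0.4383 * 1000)
= 1052.9737 MJ

1052.9737 MJ


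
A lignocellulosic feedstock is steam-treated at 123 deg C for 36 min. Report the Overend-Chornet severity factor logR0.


logR0 = log10(t * exp((T - 100) / 14.75))
= log10(36 * exp((123 - 100) / 14.75))
= 2.2335

2.2335


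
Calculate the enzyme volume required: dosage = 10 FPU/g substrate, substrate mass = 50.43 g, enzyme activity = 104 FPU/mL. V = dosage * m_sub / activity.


V = dosage * m_sub / activity
V = 10 * 50.43 / 104
V = 4.8490 mL

4.8490 mL


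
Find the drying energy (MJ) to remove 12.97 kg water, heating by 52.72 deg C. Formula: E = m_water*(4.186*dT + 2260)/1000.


E = m_water * (4.186 * dT + 2260) / 1000
= 12.97 * (4.186 * 52.72 + 2260) / 1000
= 32.1745 MJ

32.1745 MJ


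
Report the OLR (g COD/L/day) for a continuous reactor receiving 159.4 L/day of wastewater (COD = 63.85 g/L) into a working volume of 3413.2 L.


OLR = Q * S / V
= 159.4 * 63.85 / 3413.2
= 2.9819 g/L/day

2.9819 g/L/day


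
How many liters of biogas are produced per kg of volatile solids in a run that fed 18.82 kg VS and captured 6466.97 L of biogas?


Y = V / VS
= 6466.97 / 18.82
= 343.6222 L/kg VS

343.6222 L/kg VS


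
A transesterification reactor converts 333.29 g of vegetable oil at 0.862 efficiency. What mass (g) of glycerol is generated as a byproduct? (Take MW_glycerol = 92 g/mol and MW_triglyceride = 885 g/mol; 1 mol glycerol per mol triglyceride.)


glycerol = oil * conv * (92/885)
= 333.29 * 0.862 * 92 / 885
= 29.8658 g

29.8658 g


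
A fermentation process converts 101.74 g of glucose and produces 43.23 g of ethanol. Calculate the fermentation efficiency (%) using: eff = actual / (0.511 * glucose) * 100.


Fermentation efficiency = (actual / (0.511 * glucose)) * 100
= (43.23 / (0.511 * 101.74)) * 100
= 83.1520%

83.1520%


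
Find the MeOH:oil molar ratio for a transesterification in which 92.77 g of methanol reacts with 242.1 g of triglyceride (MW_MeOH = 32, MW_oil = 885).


Molar ratio = n_MeOH / n_oil = (MeOH/32) / (oil/885) = (MeOH * 885) / (32 * oil)
= (92.77 * 885) / (32 * 242.1)
= 10.5976

10.5976


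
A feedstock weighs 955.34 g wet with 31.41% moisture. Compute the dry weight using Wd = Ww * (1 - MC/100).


Wd = Ww * (1 - MC/100)
= 955.34 * (1 - 31.41/100)
= 655.2677 g

655.2677 g


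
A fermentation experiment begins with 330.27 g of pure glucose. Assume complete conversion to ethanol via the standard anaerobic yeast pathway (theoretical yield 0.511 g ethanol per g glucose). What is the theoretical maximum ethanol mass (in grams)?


Theoretical ethanol yield: m_EtOH = 0.511 * m_glucose
m_EtOH = 0.511 * 330.27 = 168.7680 g

168.7680 g


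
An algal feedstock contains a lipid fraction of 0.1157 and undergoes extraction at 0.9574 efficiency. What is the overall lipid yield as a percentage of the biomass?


Y = lipid_content * extraction_eff * 100
= 0.1157 * 0.9574 * 100
= 11.0771%

11.0771%


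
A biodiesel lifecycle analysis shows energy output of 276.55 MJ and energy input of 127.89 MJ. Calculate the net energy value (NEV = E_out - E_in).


NEV = E_out - E_in
= 276.55 - 127.89
= 148.6600 MJ

148.6600 MJ


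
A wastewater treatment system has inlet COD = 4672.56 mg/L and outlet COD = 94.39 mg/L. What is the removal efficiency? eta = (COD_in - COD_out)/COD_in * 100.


eta = (COD_in - COD_out) / COD_in * 100
= (4672.56 - 94.39) / 4672.56 * 100
= 97.9799%

97.9799%


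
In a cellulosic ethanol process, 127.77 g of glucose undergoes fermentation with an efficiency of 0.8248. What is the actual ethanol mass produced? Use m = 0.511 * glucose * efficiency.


Actual ethanol: m = 0.511 * 127.77 * 0.8248
m = 53.8516 g

53.8516 g


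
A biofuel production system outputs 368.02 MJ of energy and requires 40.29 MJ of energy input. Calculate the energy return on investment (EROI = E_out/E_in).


EROI = E_out / E_in
= 368.02 / 40.29
= 9.1343

9.1343


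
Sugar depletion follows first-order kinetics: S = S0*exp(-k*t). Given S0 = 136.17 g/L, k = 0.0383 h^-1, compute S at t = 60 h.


S = S0 * exp(-k * t)
S = 136.17 * exp(-0.0383 * 60)
S = 13.6796 g/L

13.6796 g/L


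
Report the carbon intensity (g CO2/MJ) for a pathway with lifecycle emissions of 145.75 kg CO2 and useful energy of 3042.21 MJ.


CI = CO2 * 1000 / E
= 145.75 * 1000 / 3042.21
= 47.9093 g CO2/MJ

47.9093 g CO2/MJ


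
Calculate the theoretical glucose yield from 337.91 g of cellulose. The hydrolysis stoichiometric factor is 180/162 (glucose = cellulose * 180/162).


glucose = cellulose * 180/162
= 337.91 * 180/162
= 375.4556 g

375.4556 g


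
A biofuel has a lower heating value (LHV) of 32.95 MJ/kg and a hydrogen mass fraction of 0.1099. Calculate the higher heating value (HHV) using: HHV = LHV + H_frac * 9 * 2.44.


HHV = LHV + H_frac * 9 * 2.44
= 32.95 + 0.1099 * 9 * 2.44
= 35.3634 MJ/kg

35.3634 MJ/kg


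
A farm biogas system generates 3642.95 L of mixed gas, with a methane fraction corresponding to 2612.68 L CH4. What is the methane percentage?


CH4% = V_CH4 / V_total * 100
= 2612.68 / 3642.95 * 100
= 71.7188%

71.7188%


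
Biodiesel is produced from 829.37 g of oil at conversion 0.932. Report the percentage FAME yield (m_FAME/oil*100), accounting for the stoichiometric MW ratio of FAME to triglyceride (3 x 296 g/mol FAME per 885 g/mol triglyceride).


m_FAME = oil * conv * (3 * 296 / 885) = oil * conv * (888/885)
= 829.37 * 0.932 * 888 / 885
= 775.5931 g
Y = m_FAME / oil * 100 = conv * (888/885) * 100
= 0.932 * 888 / 885 * 100
= 93.52%

93.52%


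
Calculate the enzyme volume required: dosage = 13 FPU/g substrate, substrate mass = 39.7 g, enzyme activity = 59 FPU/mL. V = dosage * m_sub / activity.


V = dosage * m_sub / activity
V = 13 * 39.7 / 59
V = 8.7475 mL

8.7475 mL
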